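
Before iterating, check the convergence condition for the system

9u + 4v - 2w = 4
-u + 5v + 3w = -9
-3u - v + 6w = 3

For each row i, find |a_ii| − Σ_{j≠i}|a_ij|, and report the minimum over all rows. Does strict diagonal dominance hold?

1

row 1: |9| − (4+2) = 3
row 2: |5| − (1+3) = 1
row 3: |6| − (3+1) = 2
minimum over rows = 1 → strictly diagonally dominant (convergence guaranteed)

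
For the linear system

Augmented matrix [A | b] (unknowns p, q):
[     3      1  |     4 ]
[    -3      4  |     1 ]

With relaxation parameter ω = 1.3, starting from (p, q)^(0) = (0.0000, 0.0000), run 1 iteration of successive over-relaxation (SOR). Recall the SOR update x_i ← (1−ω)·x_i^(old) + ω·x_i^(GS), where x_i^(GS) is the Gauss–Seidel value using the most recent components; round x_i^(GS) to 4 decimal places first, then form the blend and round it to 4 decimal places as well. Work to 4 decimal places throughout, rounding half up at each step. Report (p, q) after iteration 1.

(1.7333, 2.0150)

Iteration 1:
  p: GS value = (4 - (1)·0.0000) / (3) = 1.3333;  p ← (1−ω)·0.0000 + ω·1.3333 = 1.7333
  q: GS value = (1 - (-3)·1.7333) / (4) = 1.5500;  q ← (1−ω)·0.0000 + ω·1.5500 = 2.0150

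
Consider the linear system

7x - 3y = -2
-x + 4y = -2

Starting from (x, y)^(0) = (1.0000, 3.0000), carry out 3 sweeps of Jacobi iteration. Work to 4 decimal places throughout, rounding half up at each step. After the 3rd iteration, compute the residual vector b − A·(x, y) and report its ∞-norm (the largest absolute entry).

Iteration 1:
  x = (-2 - (-3)·3.0000) / (7) = 1.0000
  y = (-2 - (-1)·1.0000) / (4) = -0.2500
Iteration 2:
  x = (-2 - (-3)·-0.2500) / (7) = -0.3929
  y = (-2 - (-1)·1.0000) / (4) = -0.2500
Iteration 3:
  x = (-2 - (-3)·-0.2500) / (7) = -0.3929
  y = (-2 - (-1)·-0.3929) / (4) = -0.5982
Residual b − A·x = (-1.0443, -0.0001); ∞-norm = 1.0443

1.0443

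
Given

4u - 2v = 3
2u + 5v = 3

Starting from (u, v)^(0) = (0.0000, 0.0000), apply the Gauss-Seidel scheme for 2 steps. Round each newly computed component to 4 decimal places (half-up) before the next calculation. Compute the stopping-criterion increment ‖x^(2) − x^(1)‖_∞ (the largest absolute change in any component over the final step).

0.1500

Iteration 1:
  u = (3 - (-2)·0.0000) / (4) = 0.7500
  v = (3 - (2)·0.7500) / (5) = 0.3000
Iteration 2:
  u = (3 - (-2)·0.3000) / (4) = 0.9000
  v = (3 - (2)·0.9000) / (5) = 0.2400
Change: (0.1500, -0.0600) → max |·| = 0.1500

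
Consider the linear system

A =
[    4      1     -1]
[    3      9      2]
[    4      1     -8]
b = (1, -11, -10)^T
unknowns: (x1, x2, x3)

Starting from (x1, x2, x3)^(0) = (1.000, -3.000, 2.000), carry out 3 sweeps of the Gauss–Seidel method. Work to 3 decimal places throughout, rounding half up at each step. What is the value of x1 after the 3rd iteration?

1.156

Iteration 1:
  x1 = (1 - (1)·-3.000 - (-1)·2.000) / (4) = 1.500
  x2 = (-11 - (3)·1.500 - (2)·2.000) / (9) = -2.167
  x3 = (-10 - (4)·1.500 - (1)·-2.167) / (-8) = 1.729
Iteration 2:
  x1 = (1 - (1)·-2.167 - (-1)·1.729) / (4) = 1.224
  x2 = (-11 - (3)·1.224 - (2)·1.729) / (9) = -2.014
  x3 = (-10 - (4)·1.224 - (1)·-2.014) / (-8) = 1.610
Iteration 3:
  x1 = (1 - (1)·-2.014 - (-1)·1.610) / (4) = 1.156
  x2 = (-11 - (3)·1.156 - (2)·1.610) / (9) = -1.965
  x3 = (-10 - (4)·1.156 - (1)·-1.965) / (-8) = 1.582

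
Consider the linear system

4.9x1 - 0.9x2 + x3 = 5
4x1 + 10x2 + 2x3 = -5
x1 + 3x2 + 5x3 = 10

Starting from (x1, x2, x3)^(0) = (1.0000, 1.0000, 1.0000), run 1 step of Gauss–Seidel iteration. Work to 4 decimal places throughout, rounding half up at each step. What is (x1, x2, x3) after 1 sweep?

Iteration 1:
  x1 = (5 - (-0.9)·1.0000 - (1)·1.0000) / (4.9) = 1.0000
  x2 = (-5 - (4)·1.0000 - (2)·1.0000) / (10) = -1.1000
  x3 = (10 - (1)·1.0000 - (3)·-1.1000) / (5) = 2.4600

(1.0000, -1.1000, 2.4600)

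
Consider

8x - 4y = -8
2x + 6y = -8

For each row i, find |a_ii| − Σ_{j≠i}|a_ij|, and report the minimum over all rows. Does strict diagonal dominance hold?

row 1: |8| − (4) = 4
row 2: |6| − (2) = 4
minimum over rows = 4 → strictly diagonally dominant (convergence guaranteed)

4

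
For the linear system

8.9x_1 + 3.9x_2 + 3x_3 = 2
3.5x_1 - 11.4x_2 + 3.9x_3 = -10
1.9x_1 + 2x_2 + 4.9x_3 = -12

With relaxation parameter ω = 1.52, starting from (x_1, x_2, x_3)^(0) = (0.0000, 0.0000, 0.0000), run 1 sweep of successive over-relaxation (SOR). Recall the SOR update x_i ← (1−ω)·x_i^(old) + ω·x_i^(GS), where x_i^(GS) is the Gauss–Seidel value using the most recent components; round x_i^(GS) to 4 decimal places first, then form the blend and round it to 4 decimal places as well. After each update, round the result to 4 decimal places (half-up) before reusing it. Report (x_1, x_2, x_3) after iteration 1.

(0.3415, 1.4926, -4.8497)

Iteration 1:
  x_1: GS value = (2 - (3.9)·0.0000 - (3)·0.0000) / (8.9) = 0.2247;  x_1 ← (1−ω)·0.0000 + ω·0.2247 = 0.3415
  x_2: GS value = (-10 - (3.5)·0.3415 - (3.9)·0.0000) / (-11.4) = 0.9820;  x_2 ← (1−ω)·0.0000 + ω·0.9820 = 1.4926
  x_3: GS value = (-12 - (1.9)·0.3415 - (2)·1.4926) / (4.9) = -3.1906;  x_3 ← (1−ω)·0.0000 + ω·-3.1906 = -4.8497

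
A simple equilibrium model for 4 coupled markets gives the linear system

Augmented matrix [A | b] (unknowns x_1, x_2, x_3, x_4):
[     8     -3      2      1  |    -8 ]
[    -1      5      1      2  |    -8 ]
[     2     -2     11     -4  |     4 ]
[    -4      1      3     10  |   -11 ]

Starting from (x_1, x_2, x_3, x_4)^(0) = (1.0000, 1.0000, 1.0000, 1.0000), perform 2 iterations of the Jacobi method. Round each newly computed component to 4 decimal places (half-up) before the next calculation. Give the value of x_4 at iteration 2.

Iteration 1:
  x_1 = (-8 - (-3)·1.0000 - (2)·1.0000 - (1)·1.0000) / (8) = -1.0000
  x_2 = (-8 - (-1)·1.0000 - (1)·1.0000 - (2)·1.0000) / (5) = -2.0000
  x_3 = (4 - (2)·1.0000 - (-2)·1.0000 - (-4)·1.0000) / (11) = 0.7273
  x_4 = (-11 - (-4)·1.0000 - (1)·1.0000 - (3)·1.0000) / (10) = -1.1000
Iteration 2:
  x_1 = (-8 - (-3)·-2.0000 - (2)·0.7273 - (1)·-1.1000) / (8) = -1.7943
  x_2 = (-8 - (-1)·-1.0000 - (1)·0.7273 - (2)·-1.1000) / (5) = -1.5055
  x_3 = (4 - (2)·-1.0000 - (-2)·-2.0000 - (-4)·-1.1000) / (11) = -0.2182
  x_4 = (-11 - (-4)·-1.0000 - (1)·-2.0000 - (3)·0.7273) / (10) = -1.5182

-1.5182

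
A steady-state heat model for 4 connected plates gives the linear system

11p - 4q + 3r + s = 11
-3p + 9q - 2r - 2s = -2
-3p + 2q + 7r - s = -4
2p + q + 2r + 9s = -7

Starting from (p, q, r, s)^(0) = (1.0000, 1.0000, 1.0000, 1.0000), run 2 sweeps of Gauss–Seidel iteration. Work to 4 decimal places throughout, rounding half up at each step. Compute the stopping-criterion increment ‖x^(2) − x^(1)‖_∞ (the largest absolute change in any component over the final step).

0.5950

Iteration 1:
  p = (11 - (-4)·1.0000 - (3)·1.0000 - (1)·1.0000) / (11) = 1.0000
  q = (-2 - (-3)·1.0000 - (-2)·1.0000 - (-2)·1.0000) / (9) = 0.5556
  r = (-4 - (-3)·1.0000 - (2)·0.5556 - (-1)·1.0000) / (7) = -0.1587
  s = (-7 - (2)·1.0000 - (1)·0.5556 - (2)·-0.1587) / (9) = -1.0265
Iteration 2:
  p = (11 - (-4)·0.5556 - (3)·-0.1587 - (1)·-1.0265) / (11) = 1.3386
  q = (-2 - (-3)·1.3386 - (-2)·-0.1587 - (-2)·-1.0265) / (9) = -0.0394
  r = (-4 - (-3)·1.3386 - (2)·-0.0394 - (-1)·-1.0265) / (7) = -0.1331
  s = (-7 - (2)·1.3386 - (1)·-0.0394 - (2)·-0.1331) / (9) = -1.0413
Change: (0.3386, -0.5950, 0.0256, -0.0148) → max |·| = 0.5950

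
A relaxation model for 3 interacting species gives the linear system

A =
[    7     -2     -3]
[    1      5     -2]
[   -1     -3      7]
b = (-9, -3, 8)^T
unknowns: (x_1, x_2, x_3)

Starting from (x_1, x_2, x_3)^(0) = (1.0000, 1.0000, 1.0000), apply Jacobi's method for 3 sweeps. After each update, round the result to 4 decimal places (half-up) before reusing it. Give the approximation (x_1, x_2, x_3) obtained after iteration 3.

Iteration 1:
  x_1 = (-9 - (-2)·1.0000 - (-3)·1.0000) / (7) = -0.5714
  x_2 = (-3 - (1)·1.0000 - (-2)·1.0000) / (5) = -0.4000
  x_3 = (8 - (-1)·1.0000 - (-3)·1.0000) / (7) = 1.7143
Iteration 2:
  x_1 = (-9 - (-2)·-0.4000 - (-3)·1.7143) / (7) = -0.6653
  x_2 = (-3 - (1)·-0.5714 - (-2)·1.7143) / (5) = 0.2000
  x_3 = (8 - (-1)·-0.5714 - (-3)·-0.4000) / (7) = 0.8898
Iteration 3:
  x_1 = (-9 - (-2)·0.2000 - (-3)·0.8898) / (7) = -0.8472
  x_2 = (-3 - (1)·-0.6653 - (-2)·0.8898) / (5) = -0.1110
  x_3 = (8 - (-1)·-0.6653 - (-3)·0.2000) / (7) = 1.1335

(-0.8472, -0.1110, 1.1335)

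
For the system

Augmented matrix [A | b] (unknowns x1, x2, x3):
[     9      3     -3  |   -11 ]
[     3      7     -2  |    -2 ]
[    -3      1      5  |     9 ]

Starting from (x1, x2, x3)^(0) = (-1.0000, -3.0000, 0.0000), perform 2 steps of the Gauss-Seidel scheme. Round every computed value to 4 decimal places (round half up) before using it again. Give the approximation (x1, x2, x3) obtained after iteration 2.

(-0.5905, 0.4544, 1.3548)

Iteration 1:
  x1 = (-11 - (3)·-3.0000 - (-3)·0.0000) / (9) = -0.2222
  x2 = (-2 - (3)·-0.2222 - (-2)·0.0000) / (7) = -0.1905
  x3 = (9 - (-3)·-0.2222 - (1)·-0.1905) / (5) = 1.7048
Iteration 2:
  x1 = (-11 - (3)·-0.1905 - (-3)·1.7048) / (9) = -0.5905
  x2 = (-2 - (3)·-0.5905 - (-2)·1.7048) / (7) = 0.4544
  x3 = (9 - (-3)·-0.5905 - (1)·0.4544) / (5) = 1.3548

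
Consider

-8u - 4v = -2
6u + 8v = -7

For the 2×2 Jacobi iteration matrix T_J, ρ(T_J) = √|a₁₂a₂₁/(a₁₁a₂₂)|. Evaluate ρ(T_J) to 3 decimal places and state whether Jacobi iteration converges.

0.612

a₁₂a₂₁/(a₁₁a₂₂) = (-4)·(6) / ((-8)·(8)) = 0.375000
ρ = √|0.375000| = √0.375000 = 0.612
ρ < 1, so Jacobi converges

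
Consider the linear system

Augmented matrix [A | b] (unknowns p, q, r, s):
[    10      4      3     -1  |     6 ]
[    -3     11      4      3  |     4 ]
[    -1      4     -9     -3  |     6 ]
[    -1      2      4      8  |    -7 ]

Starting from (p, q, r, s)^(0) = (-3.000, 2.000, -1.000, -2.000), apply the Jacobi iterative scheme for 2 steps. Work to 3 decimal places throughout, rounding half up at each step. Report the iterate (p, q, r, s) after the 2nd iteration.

(-0.074, 0.233, -0.037, -1.612)

Iteration 1:
  p = (6 - (4)·2.000 - (3)·-1.000 - (-1)·-2.000) / (10) = -0.100
  q = (4 - (-3)·-3.000 - (4)·-1.000 - (3)·-2.000) / (11) = 0.455
  r = (6 - (-1)·-3.000 - (4)·2.000 - (-3)·-2.000) / (-9) = 1.222
  s = (-7 - (-1)·-3.000 - (2)·2.000 - (4)·-1.000) / (8) = -1.250
Iteration 2:
  p = (6 - (4)·0.455 - (3)·1.222 - (-1)·-1.250) / (10) = -0.074
  q = (4 - (-3)·-0.100 - (4)·1.222 - (3)·-1.250) / (11) = 0.233
  r = (6 - (-1)·-0.100 - (4)·0.455 - (-3)·-1.250) / (-9) = -0.037
  s = (-7 - (-1)·-0.100 - (2)·0.455 - (4)·1.222) / (8) = -1.612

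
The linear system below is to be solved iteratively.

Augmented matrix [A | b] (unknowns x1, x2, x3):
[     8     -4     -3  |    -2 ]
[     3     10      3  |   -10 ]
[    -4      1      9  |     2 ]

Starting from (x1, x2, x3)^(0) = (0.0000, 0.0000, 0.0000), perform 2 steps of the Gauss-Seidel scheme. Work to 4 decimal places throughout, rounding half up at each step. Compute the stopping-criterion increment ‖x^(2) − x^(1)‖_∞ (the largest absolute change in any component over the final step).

0.3823

Iteration 1:
  x1 = (-2 - (-4)·0.0000 - (-3)·0.0000) / (8) = -0.2500
  x2 = (-10 - (3)·-0.2500 - (3)·0.0000) / (10) = -0.9250
  x3 = (2 - (-4)·-0.2500 - (1)·-0.9250) / (9) = 0.2139
Iteration 2:
  x1 = (-2 - (-4)·-0.9250 - (-3)·0.2139) / (8) = -0.6323
  x2 = (-10 - (3)·-0.6323 - (3)·0.2139) / (10) = -0.8745
  x3 = (2 - (-4)·-0.6323 - (1)·-0.8745) / (9) = 0.0384
Change: (-0.3823, 0.0505, -0.1755) → max |·| = 0.3823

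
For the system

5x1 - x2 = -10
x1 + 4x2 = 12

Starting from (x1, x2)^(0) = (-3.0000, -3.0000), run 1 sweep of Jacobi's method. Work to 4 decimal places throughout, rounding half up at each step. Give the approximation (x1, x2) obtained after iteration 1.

(-2.6000, 3.7500)

Iteration 1:
  x1 = (-10 - (-1)·-3.0000) / (5) = -2.6000
  x2 = (12 - (1)·-3.0000) / (4) = 3.7500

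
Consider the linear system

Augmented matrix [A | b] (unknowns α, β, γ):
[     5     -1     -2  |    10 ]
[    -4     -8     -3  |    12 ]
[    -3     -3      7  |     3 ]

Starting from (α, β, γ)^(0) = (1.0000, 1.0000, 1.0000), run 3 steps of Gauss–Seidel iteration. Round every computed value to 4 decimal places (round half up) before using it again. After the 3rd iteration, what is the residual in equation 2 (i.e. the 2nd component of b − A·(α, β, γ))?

0.1406

Iteration 1:
  α = (10 - (-1)·1.0000 - (-2)·1.0000) / (5) = 2.6000
  β = (12 - (-4)·2.6000 - (-3)·1.0000) / (-8) = -3.1750
  γ = (3 - (-3)·2.6000 - (-3)·-3.1750) / (7) = 0.1821
Iteration 2:
  α = (10 - (-1)·-3.1750 - (-2)·0.1821) / (5) = 1.4378
  β = (12 - (-4)·1.4378 - (-3)·0.1821) / (-8) = -2.2872
  γ = (3 - (-3)·1.4378 - (-3)·-2.2872) / (7) = 0.0645
Iteration 3:
  α = (10 - (-1)·-2.2872 - (-2)·0.0645) / (5) = 1.5684
  β = (12 - (-4)·1.5684 - (-3)·0.0645) / (-8) = -2.3084
  γ = (3 - (-3)·1.5684 - (-3)·-2.3084) / (7) = 0.1114
Residual b − A·x = (0.0724, 0.1406, 0.0002)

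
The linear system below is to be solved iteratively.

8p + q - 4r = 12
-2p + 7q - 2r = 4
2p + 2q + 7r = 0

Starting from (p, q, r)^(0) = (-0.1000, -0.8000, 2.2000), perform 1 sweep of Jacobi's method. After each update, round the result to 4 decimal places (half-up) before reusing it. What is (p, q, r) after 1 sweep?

Iteration 1:
  p = (12 - (1)·-0.8000 - (-4)·2.2000) / (8) = 2.7000
  q = (4 - (-2)·-0.1000 - (-2)·2.2000) / (7) = 1.1714
  r = (0 - (2)·-0.1000 - (2)·-0.8000) / (7) = 0.2571

(2.7000, 1.1714, 0.2571)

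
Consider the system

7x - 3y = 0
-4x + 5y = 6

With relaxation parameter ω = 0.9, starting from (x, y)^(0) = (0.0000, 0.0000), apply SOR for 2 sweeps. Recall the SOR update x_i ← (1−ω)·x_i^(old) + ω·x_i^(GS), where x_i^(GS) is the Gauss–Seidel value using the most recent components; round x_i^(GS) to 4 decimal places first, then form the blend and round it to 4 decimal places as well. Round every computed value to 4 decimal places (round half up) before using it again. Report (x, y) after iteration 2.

Iteration 1:
  x: GS value = (0 - (-3)·0.0000) / (7) = 0.0000;  x ← (1−ω)·0.0000 + ω·0.0000 = 0.0000
  y: GS value = (6 - (-4)·0.0000) / (5) = 1.2000;  y ← (1−ω)·0.0000 + ω·1.2000 = 1.0800
Iteration 2:
  x: GS value = (0 - (-3)·1.0800) / (7) = 0.4629;  x ← (1−ω)·0.0000 + ω·0.4629 = 0.4166
  y: GS value = (6 - (-4)·0.4166) / (5) = 1.5333;  y ← (1−ω)·1.0800 + ω·1.5333 = 1.4880

(0.4166, 1.4880)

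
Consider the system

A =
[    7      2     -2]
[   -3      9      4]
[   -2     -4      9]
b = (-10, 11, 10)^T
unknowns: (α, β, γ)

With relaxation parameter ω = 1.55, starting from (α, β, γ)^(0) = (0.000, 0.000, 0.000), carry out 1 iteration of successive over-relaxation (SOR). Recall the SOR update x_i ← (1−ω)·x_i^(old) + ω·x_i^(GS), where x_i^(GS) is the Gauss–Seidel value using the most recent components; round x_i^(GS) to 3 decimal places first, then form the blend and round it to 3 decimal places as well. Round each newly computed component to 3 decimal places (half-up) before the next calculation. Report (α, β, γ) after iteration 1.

Iteration 1:
  α: GS value = (-10 - (2)·0.000 - (-2)·0.000) / (7) = -1.429;  α ← (1−ω)·0.000 + ω·-1.429 = -2.215
  β: GS value = (11 - (-3)·-2.215 - (4)·0.000) / (9) = 0.484;  β ← (1−ω)·0.000 + ω·0.484 = 0.750
  γ: GS value = (10 - (-2)·-2.215 - (-4)·0.750) / (9) = 0.952;  γ ← (1−ω)·0.000 + ω·0.952 = 1.476

(-2.215, 0.750, 1.476)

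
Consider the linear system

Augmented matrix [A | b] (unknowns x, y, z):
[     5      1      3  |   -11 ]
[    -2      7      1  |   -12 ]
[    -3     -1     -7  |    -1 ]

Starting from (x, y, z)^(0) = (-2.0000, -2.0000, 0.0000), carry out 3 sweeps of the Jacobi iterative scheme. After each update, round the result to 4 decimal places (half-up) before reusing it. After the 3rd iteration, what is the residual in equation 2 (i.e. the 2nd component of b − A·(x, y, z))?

Iteration 1:
  x = (-11 - (1)·-2.0000 - (3)·0.0000) / (5) = -1.8000
  y = (-12 - (-2)·-2.0000 - (1)·0.0000) / (7) = -2.2857
  z = (-1 - (-3)·-2.0000 - (-1)·-2.0000) / (-7) = 1.2857
Iteration 2:
  x = (-11 - (1)·-2.2857 - (3)·1.2857) / (5) = -2.5143
  y = (-12 - (-2)·-1.8000 - (1)·1.2857) / (7) = -2.4122
  z = (-1 - (-3)·-1.8000 - (-1)·-2.2857) / (-7) = 1.2408
Iteration 3:
  x = (-11 - (1)·-2.4122 - (3)·1.2408) / (5) = -2.4620
  y = (-12 - (-2)·-2.5143 - (1)·1.2408) / (7) = -2.6099
  z = (-1 - (-3)·-2.5143 - (-1)·-2.4122) / (-7) = 1.5650
Residual b − A·x = (-0.7751, -0.2197, -0.0409)

-0.2197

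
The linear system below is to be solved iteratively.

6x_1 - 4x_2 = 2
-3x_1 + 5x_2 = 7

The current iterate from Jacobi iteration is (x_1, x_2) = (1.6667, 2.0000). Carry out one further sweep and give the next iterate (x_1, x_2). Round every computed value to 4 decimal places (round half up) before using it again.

(1.6667, 2.4000)

One sweep:
  x_1 = (2 - (-4)·2.0000) / (6) = 1.6667
  x_2 = (7 - (-3)·1.6667) / (5) = 2.4000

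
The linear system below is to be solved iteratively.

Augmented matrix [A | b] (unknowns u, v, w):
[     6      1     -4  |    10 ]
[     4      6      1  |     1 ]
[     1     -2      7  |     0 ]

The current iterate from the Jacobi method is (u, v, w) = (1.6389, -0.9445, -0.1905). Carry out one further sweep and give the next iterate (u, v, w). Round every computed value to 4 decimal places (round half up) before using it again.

(1.6971, -0.8942, -0.5040)

One sweep:
  u = (10 - (1)·-0.9445 - (-4)·-0.1905) / (6) = 1.6971
  v = (1 - (4)·1.6389 - (1)·-0.1905) / (6) = -0.8942
  w = (0 - (1)·1.6389 - (-2)·-0.9445) / (7) = -0.5040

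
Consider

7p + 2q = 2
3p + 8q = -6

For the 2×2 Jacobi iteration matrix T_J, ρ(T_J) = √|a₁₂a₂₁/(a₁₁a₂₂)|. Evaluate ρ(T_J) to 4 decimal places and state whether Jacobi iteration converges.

0.3273

a₁₂a₂₁/(a₁₁a₂₂) = (2)·(3) / ((7)·(8)) = 0.107143
ρ = √|0.107143| = √0.107143 = 0.3273
ρ < 1, so Jacobi converges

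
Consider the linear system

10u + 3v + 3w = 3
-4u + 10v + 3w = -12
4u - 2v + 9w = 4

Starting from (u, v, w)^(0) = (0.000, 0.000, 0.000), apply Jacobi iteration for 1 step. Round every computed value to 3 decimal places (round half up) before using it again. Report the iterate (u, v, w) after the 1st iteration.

Iteration 1:
  u = (3 - (3)·0.000 - (3)·0.000) / (10) = 0.300
  v = (-12 - (-4)·0.000 - (3)·0.000) / (10) = -1.200
  w = (4 - (4)·0.000 - (-2)·0.000) / (9) = 0.444

(0.300, -1.200, 0.444)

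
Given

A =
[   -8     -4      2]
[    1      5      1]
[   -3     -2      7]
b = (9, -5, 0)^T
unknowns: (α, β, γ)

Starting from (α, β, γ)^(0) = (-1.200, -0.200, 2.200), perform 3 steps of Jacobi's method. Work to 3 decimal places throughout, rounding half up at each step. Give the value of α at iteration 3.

Iteration 1:
  α = (9 - (-4)·-0.200 - (2)·2.200) / (-8) = -0.475
  β = (-5 - (1)·-1.200 - (1)·2.200) / (5) = -1.200
  γ = (0 - (-3)·-1.200 - (-2)·-0.200) / (7) = -0.571
Iteration 2:
  α = (9 - (-4)·-1.200 - (2)·-0.571) / (-8) = -0.668
  β = (-5 - (1)·-0.475 - (1)·-0.571) / (5) = -0.791
  γ = (0 - (-3)·-0.475 - (-2)·-1.200) / (7) = -0.546
Iteration 3:
  α = (9 - (-4)·-0.791 - (2)·-0.546) / (-8) = -0.866
  β = (-5 - (1)·-0.668 - (1)·-0.546) / (5) = -0.757
  γ = (0 - (-3)·-0.668 - (-2)·-0.791) / (7) = -0.512

-0.866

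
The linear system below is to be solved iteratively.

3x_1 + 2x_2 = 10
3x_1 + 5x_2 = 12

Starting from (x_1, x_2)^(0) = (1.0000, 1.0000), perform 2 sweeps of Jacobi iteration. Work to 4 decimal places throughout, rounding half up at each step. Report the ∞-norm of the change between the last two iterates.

1.0000

Iteration 1:
  x_1 = (10 - (2)·1.0000) / (3) = 2.6667
  x_2 = (12 - (3)·1.0000) / (5) = 1.8000
Iteration 2:
  x_1 = (10 - (2)·1.8000) / (3) = 2.1333
  x_2 = (12 - (3)·2.6667) / (5) = 0.8000
Change: (-0.5334, -1.0000) → max |·| = 1.0000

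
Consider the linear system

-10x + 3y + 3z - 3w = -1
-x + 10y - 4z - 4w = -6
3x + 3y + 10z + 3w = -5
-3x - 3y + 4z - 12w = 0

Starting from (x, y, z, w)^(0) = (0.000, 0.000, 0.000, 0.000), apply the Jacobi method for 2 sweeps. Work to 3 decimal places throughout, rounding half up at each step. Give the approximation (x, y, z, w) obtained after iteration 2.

Iteration 1:
  x = (-1 - (3)·0.000 - (3)·0.000 - (-3)·0.000) / (-10) = 0.100
  y = (-6 - (-1)·0.000 - (-4)·0.000 - (-4)·0.000) / (10) = -0.600
  z = (-5 - (3)·0.000 - (3)·0.000 - (3)·0.000) / (10) = -0.500
  w = (0 - (-3)·0.000 - (-3)·0.000 - (4)·0.000) / (-12) = 0.000
Iteration 2:
  x = (-1 - (3)·-0.600 - (3)·-0.500 - (-3)·0.000) / (-10) = -0.230
  y = (-6 - (-1)·0.100 - (-4)·-0.500 - (-4)·0.000) / (10) = -0.790
  z = (-5 - (3)·0.100 - (3)·-0.600 - (3)·0.000) / (10) = -0.350
  w = (0 - (-3)·0.100 - (-3)·-0.600 - (4)·-0.500) / (-12) = -0.042

(-0.230, -0.790, -0.350, -0.042)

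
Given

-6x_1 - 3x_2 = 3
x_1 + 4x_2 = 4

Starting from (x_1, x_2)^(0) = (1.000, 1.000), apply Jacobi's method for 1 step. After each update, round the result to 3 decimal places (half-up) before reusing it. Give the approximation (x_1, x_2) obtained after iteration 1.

Iteration 1:
  x_1 = (3 - (-3)·1.000) / (-6) = -1.000
  x_2 = (4 - (1)·1.000) / (4) = 0.750

(-1.000, 0.750)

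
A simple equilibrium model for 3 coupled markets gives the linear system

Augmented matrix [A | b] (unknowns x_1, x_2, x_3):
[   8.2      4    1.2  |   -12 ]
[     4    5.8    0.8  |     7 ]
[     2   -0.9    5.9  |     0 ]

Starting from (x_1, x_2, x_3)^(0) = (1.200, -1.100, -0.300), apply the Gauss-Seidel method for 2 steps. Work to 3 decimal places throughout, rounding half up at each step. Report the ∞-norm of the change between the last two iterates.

Iteration 1:
  x_1 = (-12 - (4)·-1.100 - (1.2)·-0.300) / (8.2) = -0.883
  x_2 = (7 - (4)·-0.883 - (0.8)·-0.300) / (5.8) = 1.857
  x_3 = (0 - (2)·-0.883 - (-0.9)·1.857) / (5.9) = 0.583
Iteration 2:
  x_1 = (-12 - (4)·1.857 - (1.2)·0.583) / (8.2) = -2.455
  x_2 = (7 - (4)·-2.455 - (0.8)·0.583) / (5.8) = 2.820
  x_3 = (0 - (2)·-2.455 - (-0.9)·2.820) / (5.9) = 1.262
Change: (-1.572, 0.963, 0.679) → max |·| = 1.572

1.572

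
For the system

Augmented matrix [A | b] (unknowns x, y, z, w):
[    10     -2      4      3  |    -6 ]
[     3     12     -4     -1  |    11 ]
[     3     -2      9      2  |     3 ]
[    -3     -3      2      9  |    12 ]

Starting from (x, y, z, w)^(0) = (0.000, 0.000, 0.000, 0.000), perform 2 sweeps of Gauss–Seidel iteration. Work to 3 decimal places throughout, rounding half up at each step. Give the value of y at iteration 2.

1.556

Iteration 1:
  x = (-6 - (-2)·0.000 - (4)·0.000 - (3)·0.000) / (10) = -0.600
  y = (11 - (3)·-0.600 - (-4)·0.000 - (-1)·0.000) / (12) = 1.067
  z = (3 - (3)·-0.600 - (-2)·1.067 - (2)·0.000) / (9) = 0.770
  w = (12 - (-3)·-0.600 - (-3)·1.067 - (2)·0.770) / (9) = 1.318
Iteration 2:
  x = (-6 - (-2)·1.067 - (4)·0.770 - (3)·1.318) / (10) = -1.090
  y = (11 - (3)·-1.090 - (-4)·0.770 - (-1)·1.318) / (12) = 1.556
  z = (3 - (3)·-1.090 - (-2)·1.556 - (2)·1.318) / (9) = 0.750
  w = (12 - (-3)·-1.090 - (-3)·1.556 - (2)·0.750) / (9) = 1.322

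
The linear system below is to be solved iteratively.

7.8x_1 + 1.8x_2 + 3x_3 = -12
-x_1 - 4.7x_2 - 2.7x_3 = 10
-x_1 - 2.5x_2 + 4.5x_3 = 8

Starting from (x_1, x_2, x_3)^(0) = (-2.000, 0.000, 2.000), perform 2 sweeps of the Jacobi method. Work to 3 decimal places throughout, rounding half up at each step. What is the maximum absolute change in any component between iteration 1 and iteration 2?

1.652

Iteration 1:
  x_1 = (-12 - (1.8)·0.000 - (3)·2.000) / (7.8) = -2.308
  x_2 = (10 - (-1)·-2.000 - (-2.7)·2.000) / (-4.7) = -2.851
  x_3 = (8 - (-1)·-2.000 - (-2.5)·0.000) / (4.5) = 1.333
Iteration 2:
  x_1 = (-12 - (1.8)·-2.851 - (3)·1.333) / (7.8) = -1.393
  x_2 = (10 - (-1)·-2.308 - (-2.7)·1.333) / (-4.7) = -2.402
  x_3 = (8 - (-1)·-2.308 - (-2.5)·-2.851) / (4.5) = -0.319
Change: (0.915, 0.449, -1.652) → max |·| = 1.652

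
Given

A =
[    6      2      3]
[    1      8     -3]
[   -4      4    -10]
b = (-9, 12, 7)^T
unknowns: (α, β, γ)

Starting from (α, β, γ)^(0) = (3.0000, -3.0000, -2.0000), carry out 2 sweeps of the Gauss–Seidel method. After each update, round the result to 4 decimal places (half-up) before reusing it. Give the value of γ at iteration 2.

Iteration 1:
  α = (-9 - (2)·-3.0000 - (3)·-2.0000) / (6) = 0.5000
  β = (12 - (1)·0.5000 - (-3)·-2.0000) / (8) = 0.6875
  γ = (7 - (-4)·0.5000 - (4)·0.6875) / (-10) = -0.6250
Iteration 2:
  α = (-9 - (2)·0.6875 - (3)·-0.6250) / (6) = -1.4167
  β = (12 - (1)·-1.4167 - (-3)·-0.6250) / (8) = 1.4427
  γ = (7 - (-4)·-1.4167 - (4)·1.4427) / (-10) = 0.4438

0.4438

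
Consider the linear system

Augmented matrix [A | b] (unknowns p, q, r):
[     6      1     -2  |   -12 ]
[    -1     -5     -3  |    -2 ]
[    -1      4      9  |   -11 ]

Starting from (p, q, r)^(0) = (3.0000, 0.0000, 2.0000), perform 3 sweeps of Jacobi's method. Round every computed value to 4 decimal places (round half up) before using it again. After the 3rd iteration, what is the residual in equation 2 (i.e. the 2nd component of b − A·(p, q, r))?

-4.0963

Iteration 1:
  p = (-12 - (1)·0.0000 - (-2)·2.0000) / (6) = -1.3333
  q = (-2 - (-1)·3.0000 - (-3)·2.0000) / (-5) = -1.4000
  r = (-11 - (-1)·3.0000 - (4)·0.0000) / (9) = -0.8889
Iteration 2:
  p = (-12 - (1)·-1.4000 - (-2)·-0.8889) / (6) = -2.0630
  q = (-2 - (-1)·-1.3333 - (-3)·-0.8889) / (-5) = 1.2000
  r = (-11 - (-1)·-1.3333 - (4)·-1.4000) / (9) = -0.7481
Iteration 3:
  p = (-12 - (1)·1.2000 - (-2)·-0.7481) / (6) = -2.4494
  q = (-2 - (-1)·-2.0630 - (-3)·-0.7481) / (-5) = 1.2615
  r = (-11 - (-1)·-2.0630 - (4)·1.2000) / (9) = -1.9848
Residual b − A·x = (-2.5347, -4.0963, -0.6322)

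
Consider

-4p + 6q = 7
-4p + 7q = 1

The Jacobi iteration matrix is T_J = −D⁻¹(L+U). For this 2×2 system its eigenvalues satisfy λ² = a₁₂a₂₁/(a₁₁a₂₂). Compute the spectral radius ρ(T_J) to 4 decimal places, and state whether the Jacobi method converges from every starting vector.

0.9258

a₁₂a₂₁/(a₁₁a₂₂) = (6)·(-4) / ((-4)·(7)) = 0.857143
ρ = √|0.857143| = √0.857143 = 0.9258
ρ < 1, so Jacobi converges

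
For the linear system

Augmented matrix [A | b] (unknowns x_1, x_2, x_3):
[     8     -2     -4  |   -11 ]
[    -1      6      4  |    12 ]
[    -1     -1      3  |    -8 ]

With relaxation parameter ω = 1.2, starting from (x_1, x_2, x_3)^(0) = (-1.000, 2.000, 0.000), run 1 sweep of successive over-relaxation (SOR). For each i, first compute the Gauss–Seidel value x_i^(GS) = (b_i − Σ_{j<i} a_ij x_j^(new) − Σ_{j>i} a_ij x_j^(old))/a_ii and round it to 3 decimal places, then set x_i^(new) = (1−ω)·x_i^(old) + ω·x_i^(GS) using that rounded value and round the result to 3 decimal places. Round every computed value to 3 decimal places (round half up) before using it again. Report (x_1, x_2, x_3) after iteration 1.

(-0.850, 1.830, -2.808)

Iteration 1:
  x_1: GS value = (-11 - (-2)·2.000 - (-4)·0.000) / (8) = -0.875;  x_1 ← (1−ω)·-1.000 + ω·-0.875 = -0.850
  x_2: GS value = (12 - (-1)·-0.850 - (4)·0.000) / (6) = 1.858;  x_2 ← (1−ω)·2.000 + ω·1.858 = 1.830
  x_3: GS value = (-8 - (-1)·-0.850 - (-1)·1.830) / (3) = -2.340;  x_3 ← (1−ω)·0.000 + ω·-2.340 = -2.808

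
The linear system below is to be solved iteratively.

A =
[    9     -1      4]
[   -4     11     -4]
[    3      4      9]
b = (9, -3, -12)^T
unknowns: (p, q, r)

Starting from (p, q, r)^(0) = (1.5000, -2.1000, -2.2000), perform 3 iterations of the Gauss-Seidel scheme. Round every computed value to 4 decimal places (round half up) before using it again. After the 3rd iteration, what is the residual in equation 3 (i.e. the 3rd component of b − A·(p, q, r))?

0.0002

Iteration 1:
  p = (9 - (-1)·-2.1000 - (4)·-2.2000) / (9) = 1.7444
  q = (-3 - (-4)·1.7444 - (-4)·-2.2000) / (11) = -0.4384
  r = (-12 - (3)·1.7444 - (4)·-0.4384) / (9) = -1.7200
Iteration 2:
  p = (9 - (-1)·-0.4384 - (4)·-1.7200) / (9) = 1.7157
  q = (-3 - (-4)·1.7157 - (-4)·-1.7200) / (11) = -0.2743
  r = (-12 - (3)·1.7157 - (4)·-0.2743) / (9) = -1.7833
Iteration 3:
  p = (9 - (-1)·-0.2743 - (4)·-1.7833) / (9) = 1.7621
  q = (-3 - (-4)·1.7621 - (-4)·-1.7833) / (11) = -0.2804
  r = (-12 - (3)·1.7621 - (4)·-0.2804) / (9) = -1.7961
Residual b − A·x = (0.0451, -0.0516, 0.0002)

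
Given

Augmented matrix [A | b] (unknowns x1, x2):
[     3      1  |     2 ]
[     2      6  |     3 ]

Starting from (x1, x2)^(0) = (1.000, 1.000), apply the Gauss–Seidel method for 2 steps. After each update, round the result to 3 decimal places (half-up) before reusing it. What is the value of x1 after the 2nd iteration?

0.537

Iteration 1:
  x1 = (2 - (1)·1.000) / (3) = 0.333
  x2 = (3 - (2)·0.333) / (6) = 0.389
Iteration 2:
  x1 = (2 - (1)·0.389) / (3) = 0.537
  x2 = (3 - (2)·0.537) / (6) = 0.321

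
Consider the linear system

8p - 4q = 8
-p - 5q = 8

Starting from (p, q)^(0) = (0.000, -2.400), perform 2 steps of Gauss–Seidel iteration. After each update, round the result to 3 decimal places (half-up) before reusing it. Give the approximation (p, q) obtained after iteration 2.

Iteration 1:
  p = (8 - (-4)·-2.400) / (8) = -0.200
  q = (8 - (-1)·-0.200) / (-5) = -1.560
Iteration 2:
  p = (8 - (-4)·-1.560) / (8) = 0.220
  q = (8 - (-1)·0.220) / (-5) = -1.644

(0.220, -1.644)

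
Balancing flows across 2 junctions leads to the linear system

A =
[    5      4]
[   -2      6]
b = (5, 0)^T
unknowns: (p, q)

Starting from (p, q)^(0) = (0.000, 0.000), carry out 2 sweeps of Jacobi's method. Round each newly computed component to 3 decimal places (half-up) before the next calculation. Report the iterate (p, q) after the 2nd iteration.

Iteration 1:
  p = (5 - (4)·0.000) / (5) = 1.000
  q = (0 - (-2)·0.000) / (6) = 0.000
Iteration 2:
  p = (5 - (4)·0.000) / (5) = 1.000
  q = (0 - (-2)·1.000) / (6) = 0.333

(1.000, 0.333)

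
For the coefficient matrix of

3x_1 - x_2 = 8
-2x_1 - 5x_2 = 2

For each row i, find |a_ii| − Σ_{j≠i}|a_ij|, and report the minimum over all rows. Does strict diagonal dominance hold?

2

row 1: |3| − (1) = 2
row 2: |-5| − (2) = 3
minimum over rows = 2 → strictly diagonally dominant (convergence guaranteed)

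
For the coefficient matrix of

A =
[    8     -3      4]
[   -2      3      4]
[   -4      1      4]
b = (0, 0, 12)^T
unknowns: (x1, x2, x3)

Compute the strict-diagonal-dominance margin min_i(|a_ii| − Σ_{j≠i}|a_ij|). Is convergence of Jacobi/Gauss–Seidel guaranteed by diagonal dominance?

row 1: |8| − (3+4) = 1
row 2: |3| − (2+4) = -3
row 3: |4| − (4+1) = -1
minimum over rows = -3 → not strictly diagonally dominant

-3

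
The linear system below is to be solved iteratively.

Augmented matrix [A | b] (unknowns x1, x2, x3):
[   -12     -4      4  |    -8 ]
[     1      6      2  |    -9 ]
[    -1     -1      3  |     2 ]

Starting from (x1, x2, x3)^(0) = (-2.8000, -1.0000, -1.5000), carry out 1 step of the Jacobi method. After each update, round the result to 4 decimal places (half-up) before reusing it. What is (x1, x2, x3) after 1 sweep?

(0.5000, -0.5333, -0.6000)

Iteration 1:
  x1 = (-8 - (-4)·-1.0000 - (4)·-1.5000) / (-12) = 0.5000
  x2 = (-9 - (1)·-2.8000 - (2)·-1.5000) / (6) = -0.5333
  x3 = (2 - (-1)·-2.8000 - (-1)·-1.0000) / (3) = -0.6000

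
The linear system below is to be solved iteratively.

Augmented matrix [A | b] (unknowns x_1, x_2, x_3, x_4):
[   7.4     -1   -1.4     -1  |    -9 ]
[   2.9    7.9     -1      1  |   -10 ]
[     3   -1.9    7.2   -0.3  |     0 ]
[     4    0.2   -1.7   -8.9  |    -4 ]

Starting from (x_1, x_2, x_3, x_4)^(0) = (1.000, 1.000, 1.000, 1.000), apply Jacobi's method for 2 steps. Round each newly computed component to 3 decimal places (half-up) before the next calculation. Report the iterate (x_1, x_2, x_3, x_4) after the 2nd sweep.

(-1.359, -1.094, -0.085, 0.094)

Iteration 1:
  x_1 = (-9 - (-1)·1.000 - (-1.4)·1.000 - (-1)·1.000) / (7.4) = -0.757
  x_2 = (-10 - (2.9)·1.000 - (-1)·1.000 - (1)·1.000) / (7.9) = -1.633
  x_3 = (0 - (3)·1.000 - (-1.9)·1.000 - (-0.3)·1.000) / (7.2) = -0.111
  x_4 = (-4 - (4)·1.000 - (0.2)·1.000 - (-1.7)·1.000) / (-8.9) = 0.730
Iteration 2:
  x_1 = (-9 - (-1)·-1.633 - (-1.4)·-0.111 - (-1)·0.730) / (7.4) = -1.359
  x_2 = (-10 - (2.9)·-0.757 - (-1)·-0.111 - (1)·0.730) / (7.9) = -1.094
  x_3 = (0 - (3)·-0.757 - (-1.9)·-1.633 - (-0.3)·0.730) / (7.2) = -0.085
  x_4 = (-4 - (4)·-0.757 - (0.2)·-1.633 - (-1.7)·-0.111) / (-8.9) = 0.094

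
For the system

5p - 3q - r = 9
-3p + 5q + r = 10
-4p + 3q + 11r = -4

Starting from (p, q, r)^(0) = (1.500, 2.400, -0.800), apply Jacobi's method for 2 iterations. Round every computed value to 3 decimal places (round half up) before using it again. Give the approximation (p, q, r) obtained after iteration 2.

Iteration 1:
  p = (9 - (-3)·2.400 - (-1)·-0.800) / (5) = 3.080
  q = (10 - (-3)·1.500 - (1)·-0.800) / (5) = 3.060
  r = (-4 - (-4)·1.500 - (3)·2.400) / (11) = -0.473
Iteration 2:
  p = (9 - (-3)·3.060 - (-1)·-0.473) / (5) = 3.541
  q = (10 - (-3)·3.080 - (1)·-0.473) / (5) = 3.943
  r = (-4 - (-4)·3.080 - (3)·3.060) / (11) = -0.078

(3.541, 3.943, -0.078)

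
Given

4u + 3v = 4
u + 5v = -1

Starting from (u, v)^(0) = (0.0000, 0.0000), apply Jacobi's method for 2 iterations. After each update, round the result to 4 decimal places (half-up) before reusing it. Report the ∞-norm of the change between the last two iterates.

Iteration 1:
  u = (4 - (3)·0.0000) / (4) = 1.0000
  v = (-1 - (1)·0.0000) / (5) = -0.2000
Iteration 2:
  u = (4 - (3)·-0.2000) / (4) = 1.1500
  v = (-1 - (1)·1.0000) / (5) = -0.4000
Change: (0.1500, -0.2000) → max |·| = 0.2000

0.2000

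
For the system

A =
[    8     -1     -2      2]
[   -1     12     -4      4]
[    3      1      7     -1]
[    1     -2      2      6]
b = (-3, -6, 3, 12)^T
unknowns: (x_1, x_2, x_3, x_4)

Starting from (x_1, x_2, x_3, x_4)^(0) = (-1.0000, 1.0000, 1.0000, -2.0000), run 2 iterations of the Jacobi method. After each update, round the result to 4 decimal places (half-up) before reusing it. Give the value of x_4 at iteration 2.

Iteration 1:
  x_1 = (-3 - (-1)·1.0000 - (-2)·1.0000 - (2)·-2.0000) / (8) = 0.5000
  x_2 = (-6 - (-1)·-1.0000 - (-4)·1.0000 - (4)·-2.0000) / (12) = 0.4167
  x_3 = (3 - (3)·-1.0000 - (1)·1.0000 - (-1)·-2.0000) / (7) = 0.4286
  x_4 = (12 - (1)·-1.0000 - (-2)·1.0000 - (2)·1.0000) / (6) = 2.1667
Iteration 2:
  x_1 = (-3 - (-1)·0.4167 - (-2)·0.4286 - (2)·2.1667) / (8) = -0.7574
  x_2 = (-6 - (-1)·0.5000 - (-4)·0.4286 - (4)·2.1667) / (12) = -1.0377
  x_3 = (3 - (3)·0.5000 - (1)·0.4167 - (-1)·2.1667) / (7) = 0.4643
  x_4 = (12 - (1)·0.5000 - (-2)·0.4167 - (2)·0.4286) / (6) = 1.9127

1.9127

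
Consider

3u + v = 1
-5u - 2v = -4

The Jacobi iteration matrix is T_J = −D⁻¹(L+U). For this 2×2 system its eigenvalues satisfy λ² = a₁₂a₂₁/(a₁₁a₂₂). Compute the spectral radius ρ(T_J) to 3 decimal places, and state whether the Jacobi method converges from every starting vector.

a₁₂a₂₁/(a₁₁a₂₂) = (1)·(-5) / ((3)·(-2)) = 0.833333
ρ = √|0.833333| = √0.833333 = 0.913
ρ < 1, so Jacobi converges

0.913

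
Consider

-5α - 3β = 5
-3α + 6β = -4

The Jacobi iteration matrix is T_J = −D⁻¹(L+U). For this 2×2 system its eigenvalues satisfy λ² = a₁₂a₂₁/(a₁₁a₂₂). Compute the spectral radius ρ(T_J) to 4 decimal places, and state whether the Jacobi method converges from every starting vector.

a₁₂a₂₁/(a₁₁a₂₂) = (-3)·(-3) / ((-5)·(6)) = -0.300000
ρ = √|-0.300000| = √0.300000 = 0.5477
ρ < 1, so Jacobi converges

0.5477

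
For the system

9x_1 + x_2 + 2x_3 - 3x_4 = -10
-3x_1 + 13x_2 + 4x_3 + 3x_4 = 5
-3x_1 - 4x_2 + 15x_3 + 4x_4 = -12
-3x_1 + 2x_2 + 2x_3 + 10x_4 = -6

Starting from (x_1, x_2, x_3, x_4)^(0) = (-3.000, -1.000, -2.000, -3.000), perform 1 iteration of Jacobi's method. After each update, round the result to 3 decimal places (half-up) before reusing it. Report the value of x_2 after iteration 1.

Iteration 1:
  x_1 = (-10 - (1)·-1.000 - (2)·-2.000 - (-3)·-3.000) / (9) = -1.556
  x_2 = (5 - (-3)·-3.000 - (4)·-2.000 - (3)·-3.000) / (13) = 1.000
  x_3 = (-12 - (-3)·-3.000 - (-4)·-1.000 - (4)·-3.000) / (15) = -0.867
  x_4 = (-6 - (-3)·-3.000 - (2)·-1.000 - (2)·-2.000) / (10) = -0.900

1.000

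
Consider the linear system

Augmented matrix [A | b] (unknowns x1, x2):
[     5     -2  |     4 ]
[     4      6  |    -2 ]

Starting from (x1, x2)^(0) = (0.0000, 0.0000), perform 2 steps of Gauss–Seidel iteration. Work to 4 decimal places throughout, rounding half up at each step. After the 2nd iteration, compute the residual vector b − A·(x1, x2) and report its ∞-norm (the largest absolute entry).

Iteration 1:
  x1 = (4 - (-2)·0.0000) / (5) = 0.8000
  x2 = (-2 - (4)·0.8000) / (6) = -0.8667
Iteration 2:
  x1 = (4 - (-2)·-0.8667) / (5) = 0.4533
  x2 = (-2 - (4)·0.4533) / (6) = -0.6355
Residual b − A·x = (0.4625, -0.0002); ∞-norm = 0.4625

0.4625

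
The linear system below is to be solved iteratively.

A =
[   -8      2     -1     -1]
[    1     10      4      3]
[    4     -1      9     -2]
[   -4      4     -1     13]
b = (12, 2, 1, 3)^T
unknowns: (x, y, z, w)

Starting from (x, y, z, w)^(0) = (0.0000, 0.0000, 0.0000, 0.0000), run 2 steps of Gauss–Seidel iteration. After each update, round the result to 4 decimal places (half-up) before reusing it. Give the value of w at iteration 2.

Iteration 1:
  x = (12 - (2)·0.0000 - (-1)·0.0000 - (-1)·0.0000) / (-8) = -1.5000
  y = (2 - (1)·-1.5000 - (4)·0.0000 - (3)·0.0000) / (10) = 0.3500
  z = (1 - (4)·-1.5000 - (-1)·0.3500 - (-2)·0.0000) / (9) = 0.8167
  w = (3 - (-4)·-1.5000 - (4)·0.3500 - (-1)·0.8167) / (13) = -0.2756
Iteration 2:
  x = (12 - (2)·0.3500 - (-1)·0.8167 - (-1)·-0.2756) / (-8) = -1.4801
  y = (2 - (1)·-1.4801 - (4)·0.8167 - (3)·-0.2756) / (10) = 0.1040
  z = (1 - (4)·-1.4801 - (-1)·0.1040 - (-2)·-0.2756) / (9) = 0.7192
  w = (3 - (-4)·-1.4801 - (4)·0.1040 - (-1)·0.7192) / (13) = -0.2013

-0.2013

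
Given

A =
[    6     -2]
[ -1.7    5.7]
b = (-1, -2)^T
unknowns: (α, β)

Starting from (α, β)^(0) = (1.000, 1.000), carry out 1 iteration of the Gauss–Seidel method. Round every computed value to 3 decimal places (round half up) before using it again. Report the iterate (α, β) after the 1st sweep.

Iteration 1:
  α = (-1 - (-2)·1.000) / (6) = 0.167
  β = (-2 - (-1.7)·0.167) / (5.7) = -0.301

(0.167, -0.301)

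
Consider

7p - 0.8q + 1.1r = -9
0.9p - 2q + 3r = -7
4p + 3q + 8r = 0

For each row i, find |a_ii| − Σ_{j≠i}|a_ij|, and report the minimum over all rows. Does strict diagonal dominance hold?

-1.9

row 1: |7| − (0.8+1.1) = 5.1
row 2: |-2| − (0.9+3) = -1.9
row 3: |8| − (4+3) = 1
minimum over rows = -1.9 → not strictly diagonally dominant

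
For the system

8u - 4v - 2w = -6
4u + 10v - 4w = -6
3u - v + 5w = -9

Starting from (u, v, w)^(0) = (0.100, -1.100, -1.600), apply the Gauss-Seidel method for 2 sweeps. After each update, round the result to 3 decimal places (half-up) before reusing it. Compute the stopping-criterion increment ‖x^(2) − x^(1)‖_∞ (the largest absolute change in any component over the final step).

Iteration 1:
  u = (-6 - (-4)·-1.100 - (-2)·-1.600) / (8) = -1.700
  v = (-6 - (4)·-1.700 - (-4)·-1.600) / (10) = -0.560
  w = (-9 - (3)·-1.700 - (-1)·-0.560) / (5) = -0.892
Iteration 2:
  u = (-6 - (-4)·-0.560 - (-2)·-0.892) / (8) = -1.253
  v = (-6 - (4)·-1.253 - (-4)·-0.892) / (10) = -0.456
  w = (-9 - (3)·-1.253 - (-1)·-0.456) / (5) = -1.139
Change: (0.447, 0.104, -0.247) → max |·| = 0.447

0.447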